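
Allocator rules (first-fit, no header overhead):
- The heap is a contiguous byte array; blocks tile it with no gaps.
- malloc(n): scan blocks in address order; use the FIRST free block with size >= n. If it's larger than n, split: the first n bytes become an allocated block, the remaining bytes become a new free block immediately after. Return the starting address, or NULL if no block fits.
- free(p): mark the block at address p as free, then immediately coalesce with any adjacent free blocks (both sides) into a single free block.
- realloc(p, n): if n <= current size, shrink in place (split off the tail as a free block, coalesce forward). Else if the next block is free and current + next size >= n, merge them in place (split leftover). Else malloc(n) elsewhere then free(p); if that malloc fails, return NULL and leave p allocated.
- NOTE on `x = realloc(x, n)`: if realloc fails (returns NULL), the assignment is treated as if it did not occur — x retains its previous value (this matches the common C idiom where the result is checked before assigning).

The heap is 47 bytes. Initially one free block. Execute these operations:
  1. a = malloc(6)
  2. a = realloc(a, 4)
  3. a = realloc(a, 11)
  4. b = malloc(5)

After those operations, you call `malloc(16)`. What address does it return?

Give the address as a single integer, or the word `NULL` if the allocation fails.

Answer: 16

Derivation:
Op 1: a = malloc(6) -> a = 0; heap: [0-5 ALLOC][6-46 FREE]
Op 2: a = realloc(a, 4) -> a = 0; heap: [0-3 ALLOC][4-46 FREE]
Op 3: a = realloc(a, 11) -> a = 0; heap: [0-10 ALLOC][11-46 FREE]
Op 4: b = malloc(5) -> b = 11; heap: [0-10 ALLOC][11-15 ALLOC][16-46 FREE]
malloc(16): first-fit scan over [0-10 ALLOC][11-15 ALLOC][16-46 FREE] -> 16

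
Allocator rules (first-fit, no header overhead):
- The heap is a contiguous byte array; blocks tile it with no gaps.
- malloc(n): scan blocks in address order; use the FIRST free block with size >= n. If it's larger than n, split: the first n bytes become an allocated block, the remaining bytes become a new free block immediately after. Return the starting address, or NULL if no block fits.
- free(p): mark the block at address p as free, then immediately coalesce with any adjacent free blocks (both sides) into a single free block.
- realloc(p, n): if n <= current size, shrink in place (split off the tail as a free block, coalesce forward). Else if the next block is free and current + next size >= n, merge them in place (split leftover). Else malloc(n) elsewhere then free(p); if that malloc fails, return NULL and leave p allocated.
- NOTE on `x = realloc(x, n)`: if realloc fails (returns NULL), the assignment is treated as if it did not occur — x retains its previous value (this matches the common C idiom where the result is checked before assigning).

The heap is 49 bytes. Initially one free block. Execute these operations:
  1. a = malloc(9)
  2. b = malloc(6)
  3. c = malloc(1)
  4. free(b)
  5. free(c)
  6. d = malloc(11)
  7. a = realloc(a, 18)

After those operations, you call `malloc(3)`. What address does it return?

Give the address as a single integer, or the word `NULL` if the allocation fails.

Answer: 0

Derivation:
Op 1: a = malloc(9) -> a = 0; heap: [0-8 ALLOC][9-48 FREE]
Op 2: b = malloc(6) -> b = 9; heap: [0-8 ALLOC][9-14 ALLOC][15-48 FREE]
Op 3: c = malloc(1) -> c = 15; heap: [0-8 ALLOC][9-14 ALLOC][15-15 ALLOC][16-48 FREE]
Op 4: free(b) -> (freed b); heap: [0-8 ALLOC][9-14 FREE][15-15 ALLOC][16-48 FREE]
Op 5: free(c) -> (freed c); heap: [0-8 ALLOC][9-48 FREE]
Op 6: d = malloc(11) -> d = 9; heap: [0-8 ALLOC][9-19 ALLOC][20-48 FREE]
Op 7: a = realloc(a, 18) -> a = 20; heap: [0-8 FREE][9-19 ALLOC][20-37 ALLOC][38-48 FREE]
malloc(3): first-fit scan over [0-8 FREE][9-19 ALLOC][20-37 ALLOC][38-48 FREE] -> 0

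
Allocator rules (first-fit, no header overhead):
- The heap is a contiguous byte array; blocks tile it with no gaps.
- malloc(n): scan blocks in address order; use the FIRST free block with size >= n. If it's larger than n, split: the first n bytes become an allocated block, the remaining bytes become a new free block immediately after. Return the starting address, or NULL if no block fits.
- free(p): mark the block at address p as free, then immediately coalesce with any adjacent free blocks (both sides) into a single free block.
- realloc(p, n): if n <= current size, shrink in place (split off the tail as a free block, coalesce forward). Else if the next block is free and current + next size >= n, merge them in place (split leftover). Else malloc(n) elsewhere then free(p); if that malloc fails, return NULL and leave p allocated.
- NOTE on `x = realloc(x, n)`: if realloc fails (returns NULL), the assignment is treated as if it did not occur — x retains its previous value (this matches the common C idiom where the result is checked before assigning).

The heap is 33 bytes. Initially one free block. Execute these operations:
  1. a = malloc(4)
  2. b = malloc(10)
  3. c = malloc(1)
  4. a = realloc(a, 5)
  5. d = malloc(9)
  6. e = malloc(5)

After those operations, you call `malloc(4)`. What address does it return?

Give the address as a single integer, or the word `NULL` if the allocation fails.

Op 1: a = malloc(4) -> a = 0; heap: [0-3 ALLOC][4-32 FREE]
Op 2: b = malloc(10) -> b = 4; heap: [0-3 ALLOC][4-13 ALLOC][14-32 FREE]
Op 3: c = malloc(1) -> c = 14; heap: [0-3 ALLOC][4-13 ALLOC][14-14 ALLOC][15-32 FREE]
Op 4: a = realloc(a, 5) -> a = 15; heap: [0-3 FREE][4-13 ALLOC][14-14 ALLOC][15-19 ALLOC][20-32 FREE]
Op 5: d = malloc(9) -> d = 20; heap: [0-3 FREE][4-13 ALLOC][14-14 ALLOC][15-19 ALLOC][20-28 ALLOC][29-32 FREE]
Op 6: e = malloc(5) -> e = NULL; heap: [0-3 FREE][4-13 ALLOC][14-14 ALLOC][15-19 ALLOC][20-28 ALLOC][29-32 FREE]
malloc(4): first-fit scan over [0-3 FREE][4-13 ALLOC][14-14 ALLOC][15-19 ALLOC][20-28 ALLOC][29-32 FREE] -> 0

Answer: 0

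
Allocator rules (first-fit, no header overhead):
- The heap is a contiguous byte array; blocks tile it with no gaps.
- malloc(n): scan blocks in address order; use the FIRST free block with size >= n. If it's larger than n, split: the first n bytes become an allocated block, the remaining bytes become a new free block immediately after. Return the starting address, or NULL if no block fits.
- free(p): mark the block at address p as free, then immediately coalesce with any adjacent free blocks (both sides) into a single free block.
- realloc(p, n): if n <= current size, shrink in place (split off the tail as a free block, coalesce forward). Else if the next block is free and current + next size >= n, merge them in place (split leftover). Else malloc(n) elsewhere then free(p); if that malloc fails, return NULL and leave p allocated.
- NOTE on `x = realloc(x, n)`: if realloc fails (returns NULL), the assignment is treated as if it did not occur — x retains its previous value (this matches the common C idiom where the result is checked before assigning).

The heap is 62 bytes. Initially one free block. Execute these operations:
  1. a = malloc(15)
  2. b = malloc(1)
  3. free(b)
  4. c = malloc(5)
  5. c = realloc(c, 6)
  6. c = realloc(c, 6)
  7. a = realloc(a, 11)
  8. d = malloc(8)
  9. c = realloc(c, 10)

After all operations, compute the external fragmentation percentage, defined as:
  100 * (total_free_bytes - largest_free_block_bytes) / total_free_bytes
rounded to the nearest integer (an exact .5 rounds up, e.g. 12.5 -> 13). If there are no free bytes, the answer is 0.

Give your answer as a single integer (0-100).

Answer: 30

Derivation:
Op 1: a = malloc(15) -> a = 0; heap: [0-14 ALLOC][15-61 FREE]
Op 2: b = malloc(1) -> b = 15; heap: [0-14 ALLOC][15-15 ALLOC][16-61 FREE]
Op 3: free(b) -> (freed b); heap: [0-14 ALLOC][15-61 FREE]
Op 4: c = malloc(5) -> c = 15; heap: [0-14 ALLOC][15-19 ALLOC][20-61 FREE]
Op 5: c = realloc(c, 6) -> c = 15; heap: [0-14 ALLOC][15-20 ALLOC][21-61 FREE]
Op 6: c = realloc(c, 6) -> c = 15; heap: [0-14 ALLOC][15-20 ALLOC][21-61 FREE]
Op 7: a = realloc(a, 11) -> a = 0; heap: [0-10 ALLOC][11-14 FREE][15-20 ALLOC][21-61 FREE]
Op 8: d = malloc(8) -> d = 21; heap: [0-10 ALLOC][11-14 FREE][15-20 ALLOC][21-28 ALLOC][29-61 FREE]
Op 9: c = realloc(c, 10) -> c = 29; heap: [0-10 ALLOC][11-20 FREE][21-28 ALLOC][29-38 ALLOC][39-61 FREE]
Free blocks: [10 23] total_free=33 largest=23 -> 100*(33-23)/33 = 1000/33 ≈ 30.303 -> rounds to 30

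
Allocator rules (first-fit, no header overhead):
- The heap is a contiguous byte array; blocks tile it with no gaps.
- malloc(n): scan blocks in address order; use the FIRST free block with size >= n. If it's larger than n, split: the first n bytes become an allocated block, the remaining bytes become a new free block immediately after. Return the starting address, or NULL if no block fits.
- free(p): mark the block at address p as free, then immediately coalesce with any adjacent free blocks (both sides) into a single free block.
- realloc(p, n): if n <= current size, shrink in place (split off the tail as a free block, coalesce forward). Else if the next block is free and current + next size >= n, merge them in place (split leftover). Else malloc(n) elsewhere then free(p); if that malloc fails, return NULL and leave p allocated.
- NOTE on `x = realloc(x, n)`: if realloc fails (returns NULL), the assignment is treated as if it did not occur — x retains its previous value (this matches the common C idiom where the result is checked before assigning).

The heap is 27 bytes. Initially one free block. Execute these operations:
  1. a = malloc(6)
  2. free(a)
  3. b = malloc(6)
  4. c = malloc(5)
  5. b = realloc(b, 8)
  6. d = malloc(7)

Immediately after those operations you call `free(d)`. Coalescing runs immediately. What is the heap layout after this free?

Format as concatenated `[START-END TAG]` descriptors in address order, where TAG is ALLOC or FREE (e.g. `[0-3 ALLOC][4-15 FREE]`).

Op 1: a = malloc(6) -> a = 0; heap: [0-5 ALLOC][6-26 FREE]
Op 2: free(a) -> (freed a); heap: [0-26 FREE]
Op 3: b = malloc(6) -> b = 0; heap: [0-5 ALLOC][6-26 FREE]
Op 4: c = malloc(5) -> c = 6; heap: [0-5 ALLOC][6-10 ALLOC][11-26 FREE]
Op 5: b = realloc(b, 8) -> b = 11; heap: [0-5 FREE][6-10 ALLOC][11-18 ALLOC][19-26 FREE]
Op 6: d = malloc(7) -> d = 19; heap: [0-5 FREE][6-10 ALLOC][11-18 ALLOC][19-25 ALLOC][26-26 FREE]
free(d): d = 19 -> block [19-25 ALLOC]; mark free, coalesce with adjacent free neighbors -> [0-5 FREE][6-10 ALLOC][11-18 ALLOC][19-26 FREE]

Answer: [0-5 FREE][6-10 ALLOC][11-18 ALLOC][19-26 FREE]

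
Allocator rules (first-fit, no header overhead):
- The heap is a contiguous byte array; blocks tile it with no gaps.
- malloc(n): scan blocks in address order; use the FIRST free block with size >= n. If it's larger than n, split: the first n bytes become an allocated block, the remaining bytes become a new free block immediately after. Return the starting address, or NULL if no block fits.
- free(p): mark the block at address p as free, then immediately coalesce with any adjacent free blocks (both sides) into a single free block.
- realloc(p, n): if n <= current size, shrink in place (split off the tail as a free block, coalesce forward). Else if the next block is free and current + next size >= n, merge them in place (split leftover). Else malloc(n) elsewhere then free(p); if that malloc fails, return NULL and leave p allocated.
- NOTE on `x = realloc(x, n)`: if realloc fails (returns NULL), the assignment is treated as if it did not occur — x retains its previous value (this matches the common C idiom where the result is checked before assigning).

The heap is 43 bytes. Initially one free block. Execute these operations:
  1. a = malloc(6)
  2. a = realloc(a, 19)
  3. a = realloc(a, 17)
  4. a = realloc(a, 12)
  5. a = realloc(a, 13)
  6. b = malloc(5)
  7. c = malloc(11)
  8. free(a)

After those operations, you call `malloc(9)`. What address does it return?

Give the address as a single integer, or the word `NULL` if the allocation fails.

Op 1: a = malloc(6) -> a = 0; heap: [0-5 ALLOC][6-42 FREE]
Op 2: a = realloc(a, 19) -> a = 0; heap: [0-18 ALLOC][19-42 FREE]
Op 3: a = realloc(a, 17) -> a = 0; heap: [0-16 ALLOC][17-42 FREE]
Op 4: a = realloc(a, 12) -> a = 0; heap: [0-11 ALLOC][12-42 FREE]
Op 5: a = realloc(a, 13) -> a = 0; heap: [0-12 ALLOC][13-42 FREE]
Op 6: b = malloc(5) -> b = 13; heap: [0-12 ALLOC][13-17 ALLOC][18-42 FREE]
Op 7: c = malloc(11) -> c = 18; heap: [0-12 ALLOC][13-17 ALLOC][18-28 ALLOC][29-42 FREE]
Op 8: free(a) -> (freed a); heap: [0-12 FREE][13-17 ALLOC][18-28 ALLOC][29-42 FREE]
malloc(9): first-fit scan over [0-12 FREE][13-17 ALLOC][18-28 ALLOC][29-42 FREE] -> 0

Answer: 0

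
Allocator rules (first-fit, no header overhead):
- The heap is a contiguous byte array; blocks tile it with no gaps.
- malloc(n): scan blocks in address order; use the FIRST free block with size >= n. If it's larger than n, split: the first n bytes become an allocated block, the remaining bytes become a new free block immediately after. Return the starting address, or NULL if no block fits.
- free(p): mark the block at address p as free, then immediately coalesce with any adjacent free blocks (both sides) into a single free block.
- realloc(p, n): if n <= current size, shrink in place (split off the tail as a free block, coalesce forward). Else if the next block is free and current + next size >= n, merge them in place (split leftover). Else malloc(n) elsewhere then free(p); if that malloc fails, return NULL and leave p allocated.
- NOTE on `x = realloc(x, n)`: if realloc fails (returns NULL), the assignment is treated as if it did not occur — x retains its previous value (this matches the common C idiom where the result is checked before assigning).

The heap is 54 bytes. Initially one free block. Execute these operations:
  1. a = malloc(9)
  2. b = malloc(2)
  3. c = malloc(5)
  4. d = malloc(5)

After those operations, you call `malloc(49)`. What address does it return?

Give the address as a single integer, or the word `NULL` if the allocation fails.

Op 1: a = malloc(9) -> a = 0; heap: [0-8 ALLOC][9-53 FREE]
Op 2: b = malloc(2) -> b = 9; heap: [0-8 ALLOC][9-10 ALLOC][11-53 FREE]
Op 3: c = malloc(5) -> c = 11; heap: [0-8 ALLOC][9-10 ALLOC][11-15 ALLOC][16-53 FREE]
Op 4: d = malloc(5) -> d = 16; heap: [0-8 ALLOC][9-10 ALLOC][11-15 ALLOC][16-20 ALLOC][21-53 FREE]
malloc(49): first-fit scan over [0-8 ALLOC][9-10 ALLOC][11-15 ALLOC][16-20 ALLOC][21-53 FREE] -> NULL

Answer: NULL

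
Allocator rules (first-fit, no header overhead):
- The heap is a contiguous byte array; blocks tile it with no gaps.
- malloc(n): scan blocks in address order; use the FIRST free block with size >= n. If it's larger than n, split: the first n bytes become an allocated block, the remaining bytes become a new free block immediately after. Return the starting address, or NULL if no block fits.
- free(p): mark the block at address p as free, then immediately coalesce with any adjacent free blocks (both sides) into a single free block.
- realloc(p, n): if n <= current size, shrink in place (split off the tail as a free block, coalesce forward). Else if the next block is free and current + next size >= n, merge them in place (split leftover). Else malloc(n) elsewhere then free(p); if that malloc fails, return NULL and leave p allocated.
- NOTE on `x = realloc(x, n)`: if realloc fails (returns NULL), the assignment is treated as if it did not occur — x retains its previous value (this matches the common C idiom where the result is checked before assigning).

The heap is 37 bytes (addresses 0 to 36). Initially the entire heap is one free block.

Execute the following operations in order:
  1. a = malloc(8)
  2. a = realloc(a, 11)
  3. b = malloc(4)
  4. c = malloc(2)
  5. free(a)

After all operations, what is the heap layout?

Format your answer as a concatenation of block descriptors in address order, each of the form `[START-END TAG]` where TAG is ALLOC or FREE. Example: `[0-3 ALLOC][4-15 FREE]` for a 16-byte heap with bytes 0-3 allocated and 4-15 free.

Op 1: a = malloc(8) -> a = 0; heap: [0-7 ALLOC][8-36 FREE]
Op 2: a = realloc(a, 11) -> a = 0; heap: [0-10 ALLOC][11-36 FREE]
Op 3: b = malloc(4) -> b = 11; heap: [0-10 ALLOC][11-14 ALLOC][15-36 FREE]
Op 4: c = malloc(2) -> c = 15; heap: [0-10 ALLOC][11-14 ALLOC][15-16 ALLOC][17-36 FREE]
Op 5: free(a) -> (freed a); heap: [0-10 FREE][11-14 ALLOC][15-16 ALLOC][17-36 FREE]

Answer: [0-10 FREE][11-14 ALLOC][15-16 ALLOC][17-36 FREE]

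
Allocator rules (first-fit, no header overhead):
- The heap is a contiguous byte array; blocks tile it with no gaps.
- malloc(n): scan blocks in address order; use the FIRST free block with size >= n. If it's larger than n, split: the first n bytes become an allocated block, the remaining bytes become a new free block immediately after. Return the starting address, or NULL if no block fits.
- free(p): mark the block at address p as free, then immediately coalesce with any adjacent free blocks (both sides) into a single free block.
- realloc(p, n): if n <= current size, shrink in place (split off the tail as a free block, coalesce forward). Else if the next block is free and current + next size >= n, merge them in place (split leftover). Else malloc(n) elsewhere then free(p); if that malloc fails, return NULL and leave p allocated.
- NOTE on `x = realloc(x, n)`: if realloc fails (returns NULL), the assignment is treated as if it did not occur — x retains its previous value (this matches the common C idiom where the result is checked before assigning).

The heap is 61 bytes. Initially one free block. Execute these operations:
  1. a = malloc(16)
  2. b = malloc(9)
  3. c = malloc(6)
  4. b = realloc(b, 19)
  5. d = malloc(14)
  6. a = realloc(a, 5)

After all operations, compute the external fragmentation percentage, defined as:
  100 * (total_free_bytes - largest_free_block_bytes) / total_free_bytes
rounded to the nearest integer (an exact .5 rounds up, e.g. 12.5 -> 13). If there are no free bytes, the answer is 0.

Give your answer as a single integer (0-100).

Op 1: a = malloc(16) -> a = 0; heap: [0-15 ALLOC][16-60 FREE]
Op 2: b = malloc(9) -> b = 16; heap: [0-15 ALLOC][16-24 ALLOC][25-60 FREE]
Op 3: c = malloc(6) -> c = 25; heap: [0-15 ALLOC][16-24 ALLOC][25-30 ALLOC][31-60 FREE]
Op 4: b = realloc(b, 19) -> b = 31; heap: [0-15 ALLOC][16-24 FREE][25-30 ALLOC][31-49 ALLOC][50-60 FREE]
Op 5: d = malloc(14) -> d = NULL; heap: [0-15 ALLOC][16-24 FREE][25-30 ALLOC][31-49 ALLOC][50-60 FREE]
Op 6: a = realloc(a, 5) -> a = 0; heap: [0-4 ALLOC][5-24 FREE][25-30 ALLOC][31-49 ALLOC][50-60 FREE]
Free blocks: [20 11] total_free=31 largest=20 -> 100*(31-20)/31 = 1100/31 ≈ 35.484 -> rounds to 35

Answer: 35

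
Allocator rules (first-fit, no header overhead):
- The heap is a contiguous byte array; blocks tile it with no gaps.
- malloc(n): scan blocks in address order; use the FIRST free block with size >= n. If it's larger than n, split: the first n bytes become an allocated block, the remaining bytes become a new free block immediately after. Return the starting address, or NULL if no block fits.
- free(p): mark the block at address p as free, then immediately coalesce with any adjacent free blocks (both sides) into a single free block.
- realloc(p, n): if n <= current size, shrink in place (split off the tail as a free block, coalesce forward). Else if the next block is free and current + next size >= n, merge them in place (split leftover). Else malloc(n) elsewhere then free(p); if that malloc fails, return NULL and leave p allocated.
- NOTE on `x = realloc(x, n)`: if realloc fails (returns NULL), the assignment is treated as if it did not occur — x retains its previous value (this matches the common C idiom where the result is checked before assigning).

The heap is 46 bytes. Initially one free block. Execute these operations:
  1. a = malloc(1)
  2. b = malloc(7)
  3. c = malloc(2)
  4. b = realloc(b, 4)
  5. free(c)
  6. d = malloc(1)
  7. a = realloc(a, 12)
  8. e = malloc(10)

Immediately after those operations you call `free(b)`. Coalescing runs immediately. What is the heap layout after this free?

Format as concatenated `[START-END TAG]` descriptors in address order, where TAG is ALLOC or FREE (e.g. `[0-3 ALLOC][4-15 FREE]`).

Op 1: a = malloc(1) -> a = 0; heap: [0-0 ALLOC][1-45 FREE]
Op 2: b = malloc(7) -> b = 1; heap: [0-0 ALLOC][1-7 ALLOC][8-45 FREE]
Op 3: c = malloc(2) -> c = 8; heap: [0-0 ALLOC][1-7 ALLOC][8-9 ALLOC][10-45 FREE]
Op 4: b = realloc(b, 4) -> b = 1; heap: [0-0 ALLOC][1-4 ALLOC][5-7 FREE][8-9 ALLOC][10-45 FREE]
Op 5: free(c) -> (freed c); heap: [0-0 ALLOC][1-4 ALLOC][5-45 FREE]
Op 6: d = malloc(1) -> d = 5; heap: [0-0 ALLOC][1-4 ALLOC][5-5 ALLOC][6-45 FREE]
Op 7: a = realloc(a, 12) -> a = 6; heap: [0-0 FREE][1-4 ALLOC][5-5 ALLOC][6-17 ALLOC][18-45 FREE]
Op 8: e = malloc(10) -> e = 18; heap: [0-0 FREE][1-4 ALLOC][5-5 ALLOC][6-17 ALLOC][18-27 ALLOC][28-45 FREE]
free(b): b = 1 -> block [1-4 ALLOC]; mark free, coalesce with adjacent free neighbors -> [0-4 FREE][5-5 ALLOC][6-17 ALLOC][18-27 ALLOC][28-45 FREE]

Answer: [0-4 FREE][5-5 ALLOC][6-17 ALLOC][18-27 ALLOC][28-45 FREE]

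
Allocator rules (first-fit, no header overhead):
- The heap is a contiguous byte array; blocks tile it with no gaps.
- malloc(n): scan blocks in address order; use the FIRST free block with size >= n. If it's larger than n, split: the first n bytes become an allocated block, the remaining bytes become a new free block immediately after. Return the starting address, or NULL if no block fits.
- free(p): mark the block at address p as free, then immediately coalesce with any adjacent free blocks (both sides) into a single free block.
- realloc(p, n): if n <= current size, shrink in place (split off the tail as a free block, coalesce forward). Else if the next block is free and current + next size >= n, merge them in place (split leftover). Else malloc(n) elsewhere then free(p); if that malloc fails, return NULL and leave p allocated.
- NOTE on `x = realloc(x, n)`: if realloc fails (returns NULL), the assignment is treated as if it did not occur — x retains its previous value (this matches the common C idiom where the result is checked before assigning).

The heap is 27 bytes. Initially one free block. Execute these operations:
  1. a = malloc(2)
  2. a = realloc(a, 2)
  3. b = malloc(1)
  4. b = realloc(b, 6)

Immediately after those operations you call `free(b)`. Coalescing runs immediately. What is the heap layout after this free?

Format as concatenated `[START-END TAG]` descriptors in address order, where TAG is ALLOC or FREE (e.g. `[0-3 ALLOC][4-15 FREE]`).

Answer: [0-1 ALLOC][2-26 FREE]

Derivation:
Op 1: a = malloc(2) -> a = 0; heap: [0-1 ALLOC][2-26 FREE]
Op 2: a = realloc(a, 2) -> a = 0; heap: [0-1 ALLOC][2-26 FREE]
Op 3: b = malloc(1) -> b = 2; heap: [0-1 ALLOC][2-2 ALLOC][3-26 FREE]
Op 4: b = realloc(b, 6) -> b = 2; heap: [0-1 ALLOC][2-7 ALLOC][8-26 FREE]
free(b): b = 2 -> block [2-7 ALLOC]; mark free, coalesce with adjacent free neighbors -> [0-1 ALLOC][2-26 FREE]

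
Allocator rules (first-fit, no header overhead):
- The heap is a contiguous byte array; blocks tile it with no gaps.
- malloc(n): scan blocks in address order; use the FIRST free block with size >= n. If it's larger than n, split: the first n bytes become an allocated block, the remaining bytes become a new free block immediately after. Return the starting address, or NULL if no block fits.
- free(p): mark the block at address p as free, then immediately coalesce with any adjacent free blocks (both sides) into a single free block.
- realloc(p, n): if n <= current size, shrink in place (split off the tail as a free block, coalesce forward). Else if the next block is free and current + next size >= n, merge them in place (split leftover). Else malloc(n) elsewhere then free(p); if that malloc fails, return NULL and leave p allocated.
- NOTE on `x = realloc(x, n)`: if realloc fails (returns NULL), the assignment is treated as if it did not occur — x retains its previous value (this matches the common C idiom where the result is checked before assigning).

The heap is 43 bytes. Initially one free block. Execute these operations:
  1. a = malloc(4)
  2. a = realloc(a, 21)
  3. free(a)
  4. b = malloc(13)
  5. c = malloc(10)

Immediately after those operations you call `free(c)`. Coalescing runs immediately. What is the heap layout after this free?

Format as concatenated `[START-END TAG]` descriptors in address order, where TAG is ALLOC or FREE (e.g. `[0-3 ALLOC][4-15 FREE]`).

Answer: [0-12 ALLOC][13-42 FREE]

Derivation:
Op 1: a = malloc(4) -> a = 0; heap: [0-3 ALLOC][4-42 FREE]
Op 2: a = realloc(a, 21) -> a = 0; heap: [0-20 ALLOC][21-42 FREE]
Op 3: free(a) -> (freed a); heap: [0-42 FREE]
Op 4: b = malloc(13) -> b = 0; heap: [0-12 ALLOC][13-42 FREE]
Op 5: c = malloc(10) -> c = 13; heap: [0-12 ALLOC][13-22 ALLOC][23-42 FREE]
free(c): c = 13 -> block [13-22 ALLOC]; mark free, coalesce with adjacent free neighbors -> [0-12 ALLOC][13-42 FREE]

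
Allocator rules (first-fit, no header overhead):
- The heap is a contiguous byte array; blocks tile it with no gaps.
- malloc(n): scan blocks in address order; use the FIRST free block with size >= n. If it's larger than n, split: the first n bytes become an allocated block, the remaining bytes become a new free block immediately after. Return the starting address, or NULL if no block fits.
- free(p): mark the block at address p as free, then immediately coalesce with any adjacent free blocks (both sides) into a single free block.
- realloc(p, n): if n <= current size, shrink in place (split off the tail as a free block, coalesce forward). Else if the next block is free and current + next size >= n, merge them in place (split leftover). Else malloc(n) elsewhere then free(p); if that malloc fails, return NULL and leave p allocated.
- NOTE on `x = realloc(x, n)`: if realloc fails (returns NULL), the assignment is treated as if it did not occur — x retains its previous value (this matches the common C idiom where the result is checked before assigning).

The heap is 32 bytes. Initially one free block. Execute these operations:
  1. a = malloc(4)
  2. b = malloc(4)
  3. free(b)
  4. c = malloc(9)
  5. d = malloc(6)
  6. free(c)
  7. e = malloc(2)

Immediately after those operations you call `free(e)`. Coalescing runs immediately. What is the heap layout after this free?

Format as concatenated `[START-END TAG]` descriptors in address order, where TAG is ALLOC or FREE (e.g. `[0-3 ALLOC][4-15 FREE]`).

Op 1: a = malloc(4) -> a = 0; heap: [0-3 ALLOC][4-31 FREE]
Op 2: b = malloc(4) -> b = 4; heap: [0-3 ALLOC][4-7 ALLOC][8-31 FREE]
Op 3: free(b) -> (freed b); heap: [0-3 ALLOC][4-31 FREE]
Op 4: c = malloc(9) -> c = 4; heap: [0-3 ALLOC][4-12 ALLOC][13-31 FREE]
Op 5: d = malloc(6) -> d = 13; heap: [0-3 ALLOC][4-12 ALLOC][13-18 ALLOC][19-31 FREE]
Op 6: free(c) -> (freed c); heap: [0-3 ALLOC][4-12 FREE][13-18 ALLOC][19-31 FREE]
Op 7: e = malloc(2) -> e = 4; heap: [0-3 ALLOC][4-5 ALLOC][6-12 FREE][13-18 ALLOC][19-31 FREE]
free(e): e = 4 -> block [4-5 ALLOC]; mark free, coalesce with adjacent free neighbors -> [0-3 ALLOC][4-12 FREE][13-18 ALLOC][19-31 FREE]

Answer: [0-3 ALLOC][4-12 FREE][13-18 ALLOC][19-31 FREE]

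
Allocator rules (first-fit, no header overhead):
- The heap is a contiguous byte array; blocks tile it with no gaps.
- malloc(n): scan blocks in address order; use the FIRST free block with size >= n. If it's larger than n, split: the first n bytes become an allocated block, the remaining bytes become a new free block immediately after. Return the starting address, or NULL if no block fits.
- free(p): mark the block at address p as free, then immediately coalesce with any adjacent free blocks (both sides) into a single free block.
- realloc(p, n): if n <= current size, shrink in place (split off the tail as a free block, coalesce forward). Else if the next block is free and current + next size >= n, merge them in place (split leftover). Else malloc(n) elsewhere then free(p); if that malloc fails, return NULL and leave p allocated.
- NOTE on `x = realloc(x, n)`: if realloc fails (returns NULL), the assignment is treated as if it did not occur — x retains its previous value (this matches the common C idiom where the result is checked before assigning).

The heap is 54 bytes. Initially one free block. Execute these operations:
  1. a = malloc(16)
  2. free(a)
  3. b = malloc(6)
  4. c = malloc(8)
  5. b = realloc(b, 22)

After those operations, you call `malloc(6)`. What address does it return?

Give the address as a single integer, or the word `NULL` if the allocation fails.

Op 1: a = malloc(16) -> a = 0; heap: [0-15 ALLOC][16-53 FREE]
Op 2: free(a) -> (freed a); heap: [0-53 FREE]
Op 3: b = malloc(6) -> b = 0; heap: [0-5 ALLOC][6-53 FREE]
Op 4: c = malloc(8) -> c = 6; heap: [0-5 ALLOC][6-13 ALLOC][14-53 FREE]
Op 5: b = realloc(b, 22) -> b = 14; heap: [0-5 FREE][6-13 ALLOC][14-35 ALLOC][36-53 FREE]
malloc(6): first-fit scan over [0-5 FREE][6-13 ALLOC][14-35 ALLOC][36-53 FREE] -> 0

Answer: 0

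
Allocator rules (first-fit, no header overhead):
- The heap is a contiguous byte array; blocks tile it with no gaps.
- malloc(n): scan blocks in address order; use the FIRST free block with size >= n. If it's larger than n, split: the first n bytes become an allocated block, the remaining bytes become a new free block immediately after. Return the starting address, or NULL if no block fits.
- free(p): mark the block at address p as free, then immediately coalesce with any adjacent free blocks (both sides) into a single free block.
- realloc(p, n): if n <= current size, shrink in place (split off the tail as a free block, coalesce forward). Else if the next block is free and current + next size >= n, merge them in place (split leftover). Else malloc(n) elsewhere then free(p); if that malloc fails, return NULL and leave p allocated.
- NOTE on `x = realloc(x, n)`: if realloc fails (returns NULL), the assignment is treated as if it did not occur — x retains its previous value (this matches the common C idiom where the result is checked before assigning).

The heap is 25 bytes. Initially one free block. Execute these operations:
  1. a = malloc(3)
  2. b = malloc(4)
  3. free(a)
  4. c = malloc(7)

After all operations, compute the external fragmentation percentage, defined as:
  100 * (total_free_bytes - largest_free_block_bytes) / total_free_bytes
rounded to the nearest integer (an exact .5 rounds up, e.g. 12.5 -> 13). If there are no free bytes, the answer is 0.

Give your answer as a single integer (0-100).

Op 1: a = malloc(3) -> a = 0; heap: [0-2 ALLOC][3-24 FREE]
Op 2: b = malloc(4) -> b = 3; heap: [0-2 ALLOC][3-6 ALLOC][7-24 FREE]
Op 3: free(a) -> (freed a); heap: [0-2 FREE][3-6 ALLOC][7-24 FREE]
Op 4: c = malloc(7) -> c = 7; heap: [0-2 FREE][3-6 ALLOC][7-13 ALLOC][14-24 FREE]
Free blocks: [3 11] total_free=14 largest=11 -> 100*(14-11)/14 = 300/14 ≈ 21.429 -> rounds to 21

Answer: 21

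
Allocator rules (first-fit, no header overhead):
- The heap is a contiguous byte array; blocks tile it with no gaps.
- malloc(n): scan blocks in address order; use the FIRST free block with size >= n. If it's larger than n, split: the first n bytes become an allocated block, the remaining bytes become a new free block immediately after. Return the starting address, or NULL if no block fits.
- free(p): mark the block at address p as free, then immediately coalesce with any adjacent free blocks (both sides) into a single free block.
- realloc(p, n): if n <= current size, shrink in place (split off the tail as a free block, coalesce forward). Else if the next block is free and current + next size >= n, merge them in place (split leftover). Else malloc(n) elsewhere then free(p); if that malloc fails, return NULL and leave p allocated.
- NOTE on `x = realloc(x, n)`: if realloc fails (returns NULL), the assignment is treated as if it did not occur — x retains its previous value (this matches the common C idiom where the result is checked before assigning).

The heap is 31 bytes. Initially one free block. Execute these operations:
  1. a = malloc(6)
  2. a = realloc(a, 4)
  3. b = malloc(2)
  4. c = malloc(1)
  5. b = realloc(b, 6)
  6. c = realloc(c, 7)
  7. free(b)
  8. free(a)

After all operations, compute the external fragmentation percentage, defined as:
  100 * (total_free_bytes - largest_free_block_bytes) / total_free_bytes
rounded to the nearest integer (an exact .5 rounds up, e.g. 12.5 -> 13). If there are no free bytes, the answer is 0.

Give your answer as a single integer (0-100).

Answer: 46

Derivation:
Op 1: a = malloc(6) -> a = 0; heap: [0-5 ALLOC][6-30 FREE]
Op 2: a = realloc(a, 4) -> a = 0; heap: [0-3 ALLOC][4-30 FREE]
Op 3: b = malloc(2) -> b = 4; heap: [0-3 ALLOC][4-5 ALLOC][6-30 FREE]
Op 4: c = malloc(1) -> c = 6; heap: [0-3 ALLOC][4-5 ALLOC][6-6 ALLOC][7-30 FREE]
Op 5: b = realloc(b, 6) -> b = 7; heap: [0-3 ALLOC][4-5 FREE][6-6 ALLOC][7-12 ALLOC][13-30 FREE]
Op 6: c = realloc(c, 7) -> c = 13; heap: [0-3 ALLOC][4-6 FREE][7-12 ALLOC][13-19 ALLOC][20-30 FREE]
Op 7: free(b) -> (freed b); heap: [0-3 ALLOC][4-12 FREE][13-19 ALLOC][20-30 FREE]
Op 8: free(a) -> (freed a); heap: [0-12 FREE][13-19 ALLOC][20-30 FREE]
Free blocks: [13 11] total_free=24 largest=13 -> 100*(24-13)/24 = 1100/24 ≈ 45.833 -> rounds to 46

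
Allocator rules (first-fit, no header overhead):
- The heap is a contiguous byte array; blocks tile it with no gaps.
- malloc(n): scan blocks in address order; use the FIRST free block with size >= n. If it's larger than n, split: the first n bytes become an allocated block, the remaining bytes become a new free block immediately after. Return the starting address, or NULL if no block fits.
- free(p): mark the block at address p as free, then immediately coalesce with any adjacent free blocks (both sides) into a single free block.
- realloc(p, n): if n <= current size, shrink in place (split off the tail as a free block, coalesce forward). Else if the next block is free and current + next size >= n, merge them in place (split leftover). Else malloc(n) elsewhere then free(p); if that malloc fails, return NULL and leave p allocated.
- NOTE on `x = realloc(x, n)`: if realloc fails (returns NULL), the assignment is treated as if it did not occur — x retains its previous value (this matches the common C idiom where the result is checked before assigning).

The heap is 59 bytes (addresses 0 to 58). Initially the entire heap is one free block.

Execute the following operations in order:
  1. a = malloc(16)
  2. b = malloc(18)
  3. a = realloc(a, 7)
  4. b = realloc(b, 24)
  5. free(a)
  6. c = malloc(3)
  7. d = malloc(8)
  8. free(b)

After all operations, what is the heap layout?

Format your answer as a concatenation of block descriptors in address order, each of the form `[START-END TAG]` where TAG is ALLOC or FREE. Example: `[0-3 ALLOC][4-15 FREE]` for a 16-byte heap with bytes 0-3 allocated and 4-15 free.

Op 1: a = malloc(16) -> a = 0; heap: [0-15 ALLOC][16-58 FREE]
Op 2: b = malloc(18) -> b = 16; heap: [0-15 ALLOC][16-33 ALLOC][34-58 FREE]
Op 3: a = realloc(a, 7) -> a = 0; heap: [0-6 ALLOC][7-15 FREE][16-33 ALLOC][34-58 FREE]
Op 4: b = realloc(b, 24) -> b = 16; heap: [0-6 ALLOC][7-15 FREE][16-39 ALLOC][40-58 FREE]
Op 5: free(a) -> (freed a); heap: [0-15 FREE][16-39 ALLOC][40-58 FREE]
Op 6: c = malloc(3) -> c = 0; heap: [0-2 ALLOC][3-15 FREE][16-39 ALLOC][40-58 FREE]
Op 7: d = malloc(8) -> d = 3; heap: [0-2 ALLOC][3-10 ALLOC][11-15 FREE][16-39 ALLOC][40-58 FREE]
Op 8: free(b) -> (freed b); heap: [0-2 ALLOC][3-10 ALLOC][11-58 FREE]

Answer: [0-2 ALLOC][3-10 ALLOC][11-58 FREE]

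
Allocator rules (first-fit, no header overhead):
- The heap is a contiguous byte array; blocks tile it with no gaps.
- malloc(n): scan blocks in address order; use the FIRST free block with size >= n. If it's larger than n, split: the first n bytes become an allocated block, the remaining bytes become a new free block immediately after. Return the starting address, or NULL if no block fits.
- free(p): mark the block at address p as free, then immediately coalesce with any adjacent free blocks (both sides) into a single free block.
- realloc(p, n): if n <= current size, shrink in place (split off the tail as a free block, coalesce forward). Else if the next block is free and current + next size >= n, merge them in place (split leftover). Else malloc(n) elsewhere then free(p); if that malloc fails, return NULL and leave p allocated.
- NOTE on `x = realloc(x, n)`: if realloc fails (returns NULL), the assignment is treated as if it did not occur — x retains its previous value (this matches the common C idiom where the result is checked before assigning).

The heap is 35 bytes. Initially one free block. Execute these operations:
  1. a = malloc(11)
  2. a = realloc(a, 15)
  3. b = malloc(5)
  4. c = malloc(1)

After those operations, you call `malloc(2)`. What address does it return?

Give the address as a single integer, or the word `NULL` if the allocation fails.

Answer: 21

Derivation:
Op 1: a = malloc(11) -> a = 0; heap: [0-10 ALLOC][11-34 FREE]
Op 2: a = realloc(a, 15) -> a = 0; heap: [0-14 ALLOC][15-34 FREE]
Op 3: b = malloc(5) -> b = 15; heap: [0-14 ALLOC][15-19 ALLOC][20-34 FREE]
Op 4: c = malloc(1) -> c = 20; heap: [0-14 ALLOC][15-19 ALLOC][20-20 ALLOC][21-34 FREE]
malloc(2): first-fit scan over [0-14 ALLOC][15-19 ALLOC][20-20 ALLOC][21-34 FREE] -> 21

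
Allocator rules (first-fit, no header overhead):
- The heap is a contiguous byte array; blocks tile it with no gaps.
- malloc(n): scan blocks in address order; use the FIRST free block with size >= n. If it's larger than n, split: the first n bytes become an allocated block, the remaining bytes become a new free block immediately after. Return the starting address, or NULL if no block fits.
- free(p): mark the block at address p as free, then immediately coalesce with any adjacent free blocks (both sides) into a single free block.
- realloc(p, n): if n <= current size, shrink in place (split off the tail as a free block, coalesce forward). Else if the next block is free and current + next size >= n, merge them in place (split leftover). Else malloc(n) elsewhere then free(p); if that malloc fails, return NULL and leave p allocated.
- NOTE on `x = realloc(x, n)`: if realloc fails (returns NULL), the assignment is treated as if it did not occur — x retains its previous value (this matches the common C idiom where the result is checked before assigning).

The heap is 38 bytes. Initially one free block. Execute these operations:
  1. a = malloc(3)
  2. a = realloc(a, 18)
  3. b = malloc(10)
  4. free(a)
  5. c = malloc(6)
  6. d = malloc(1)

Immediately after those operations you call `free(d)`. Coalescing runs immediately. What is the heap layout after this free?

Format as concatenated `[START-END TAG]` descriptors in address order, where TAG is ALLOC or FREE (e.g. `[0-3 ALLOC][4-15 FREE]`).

Answer: [0-5 ALLOC][6-17 FREE][18-27 ALLOC][28-37 FREE]

Derivation:
Op 1: a = malloc(3) -> a = 0; heap: [0-2 ALLOC][3-37 FREE]
Op 2: a = realloc(a, 18) -> a = 0; heap: [0-17 ALLOC][18-37 FREE]
Op 3: b = malloc(10) -> b = 18; heap: [0-17 ALLOC][18-27 ALLOC][28-37 FREE]
Op 4: free(a) -> (freed a); heap: [0-17 FREE][18-27 ALLOC][28-37 FREE]
Op 5: c = malloc(6) -> c = 0; heap: [0-5 ALLOC][6-17 FREE][18-27 ALLOC][28-37 FREE]
Op 6: d = malloc(1) -> d = 6; heap: [0-5 ALLOC][6-6 ALLOC][7-17 FREE][18-27 ALLOC][28-37 FREE]
free(d): d = 6 -> block [6-6 ALLOC]; mark free, coalesce with adjacent free neighbors -> [0-5 ALLOC][6-17 FREE][18-27 ALLOC][28-37 FREE]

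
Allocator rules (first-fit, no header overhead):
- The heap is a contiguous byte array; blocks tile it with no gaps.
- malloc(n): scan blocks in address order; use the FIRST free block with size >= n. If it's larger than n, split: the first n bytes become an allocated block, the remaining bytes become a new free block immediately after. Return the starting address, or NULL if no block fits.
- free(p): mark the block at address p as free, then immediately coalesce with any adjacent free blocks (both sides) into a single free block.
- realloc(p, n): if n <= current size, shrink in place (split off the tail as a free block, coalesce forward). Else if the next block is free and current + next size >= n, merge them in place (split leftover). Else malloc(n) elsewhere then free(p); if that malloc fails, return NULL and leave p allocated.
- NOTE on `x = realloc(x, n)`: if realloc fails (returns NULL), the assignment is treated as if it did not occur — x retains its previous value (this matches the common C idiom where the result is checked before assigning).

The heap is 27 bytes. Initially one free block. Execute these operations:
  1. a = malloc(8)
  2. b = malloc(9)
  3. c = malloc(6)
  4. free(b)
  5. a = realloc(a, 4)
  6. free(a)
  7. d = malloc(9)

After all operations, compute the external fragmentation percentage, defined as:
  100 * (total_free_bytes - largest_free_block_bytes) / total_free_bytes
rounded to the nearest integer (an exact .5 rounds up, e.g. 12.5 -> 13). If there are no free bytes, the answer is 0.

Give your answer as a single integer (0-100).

Op 1: a = malloc(8) -> a = 0; heap: [0-7 ALLOC][8-26 FREE]
Op 2: b = malloc(9) -> b = 8; heap: [0-7 ALLOC][8-16 ALLOC][17-26 FREE]
Op 3: c = malloc(6) -> c = 17; heap: [0-7 ALLOC][8-16 ALLOC][17-22 ALLOC][23-26 FREE]
Op 4: free(b) -> (freed b); heap: [0-7 ALLOC][8-16 FREE][17-22 ALLOC][23-26 FREE]
Op 5: a = realloc(a, 4) -> a = 0; heap: [0-3 ALLOC][4-16 FREE][17-22 ALLOC][23-26 FREE]
Op 6: free(a) -> (freed a); heap: [0-16 FREE][17-22 ALLOC][23-26 FREE]
Op 7: d = malloc(9) -> d = 0; heap: [0-8 ALLOC][9-16 FREE][17-22 ALLOC][23-26 FREE]
Free blocks: [8 4] total_free=12 largest=8 -> 100*(12-8)/12 = 400/12 ≈ 33.333 -> rounds to 33

Answer: 33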